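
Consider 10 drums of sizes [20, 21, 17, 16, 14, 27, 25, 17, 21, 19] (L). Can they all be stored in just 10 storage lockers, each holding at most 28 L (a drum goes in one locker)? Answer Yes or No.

Yes

A valid assignment using 10 storage lockers:
  locker 1: 27 = 27
  locker 2: 25 = 25
  locker 3: 21 = 21
  locker 4: 21 = 21
  locker 5: 20 = 20
  locker 6: 19 = 19
  locker 7: 17 = 17
  locker 8: 17 = 17
  locker 9: 16 = 16
  locker 10: 14 = 14
Every load is within 28 L, so 10 storage lockers suffice.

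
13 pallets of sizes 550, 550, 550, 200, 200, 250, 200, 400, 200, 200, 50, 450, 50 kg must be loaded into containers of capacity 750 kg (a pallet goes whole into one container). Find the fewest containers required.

6

Total = 550 + 550 + 550 + 450 + 400 + 250 + 200 + 200 + 200 + 200 + 200 + 50 + 50 = 3850 kg.
Lower bound: ⌈3850/750⌉ = 6 containers.
A packing using 6 containers:
  container 1: 550 + 200 = 750
  container 2: 550 + 200 = 750
  container 3: 550 + 200 = 750
  container 4: 450 + 250 + 50 = 750
  container 5: 400 + 200 + 50 = 650
  container 6: 200 = 200
This matches the lower bound, so 6 is optimal.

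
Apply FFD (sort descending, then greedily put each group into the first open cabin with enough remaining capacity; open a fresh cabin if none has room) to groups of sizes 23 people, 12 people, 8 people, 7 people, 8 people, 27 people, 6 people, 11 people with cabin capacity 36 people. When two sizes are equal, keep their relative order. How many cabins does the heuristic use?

Sorted descending: 27, 23, 12, 11, 8, 8, 7, 6.
  27 → cabin 1 (new)  [load 27/36]
  23 → cabin 2 (new)  [load 23/36]
  12 → cabin 2  [load 35/36]
  11 → cabin 3 (new)  [load 11/36]
  8 → cabin 1  [load 35/36]
  8 → cabin 3  [load 19/36]
  7 → cabin 3  [load 26/36]
  6 → cabin 3  [load 32/36]
3 cabins opened.

3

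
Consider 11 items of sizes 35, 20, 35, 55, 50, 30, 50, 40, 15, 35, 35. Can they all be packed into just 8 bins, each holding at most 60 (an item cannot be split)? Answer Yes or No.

Total = 400; ⌈400/60⌉ = 7.
8 items each exceed half the capacity and cannot share a bin, forcing at least 8 bins.
The bound of 8 does not rule out 8, but exhaustive search shows no assignment into 8 bins of capacity 60 exists — the minimum is 9.

No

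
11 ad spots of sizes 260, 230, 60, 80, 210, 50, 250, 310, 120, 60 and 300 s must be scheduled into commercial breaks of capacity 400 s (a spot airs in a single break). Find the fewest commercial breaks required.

6

Total = 310 + 300 + 260 + 250 + 230 + 210 + 120 + 80 + 60 + 60 + 50 = 1930 s.
Lower bound: ⌈1930/400⌉ = 5 commercial breaks.
Also, 6 ad spots each exceed 200 s, and no two of those can share a break, so at least 6 commercial breaks are needed.
A packing using 6 commercial breaks:
  break 1: 310 + 80 = 390
  break 2: 300 + 60 = 360
  break 3: 260 + 120 = 380
  break 4: 250 + 60 + 50 = 360
  break 5: 230 = 230
  break 6: 210 = 210
This matches the lower bound, so 6 is optimal.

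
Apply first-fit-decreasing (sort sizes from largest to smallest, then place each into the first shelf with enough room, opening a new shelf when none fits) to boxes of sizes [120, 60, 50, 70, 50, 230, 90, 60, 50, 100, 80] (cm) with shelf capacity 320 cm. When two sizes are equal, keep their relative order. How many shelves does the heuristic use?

Sorted descending: 230, 120, 100, 90, 80, 70, 60, 60, 50, 50, 50.
  230 → shelf 1 (new)  [load 230/320]
  120 → shelf 2 (new)  [load 120/320]
  100 → shelf 2  [load 220/320]
  90 → shelf 1  [load 320/320]
  80 → shelf 2  [load 300/320]
  70 → shelf 3 (new)  [load 70/320]
  60 → shelf 3  [load 130/320]
  60 → shelf 3  [load 190/320]
  50 → shelf 3  [load 240/320]
  50 → shelf 3  [load 290/320]
  50 → shelf 4 (new)  [load 50/320]
4 shelves opened.

4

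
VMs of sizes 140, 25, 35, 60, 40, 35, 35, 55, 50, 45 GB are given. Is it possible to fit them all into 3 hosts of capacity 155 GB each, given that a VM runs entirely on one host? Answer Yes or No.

Total = 520 GB; ⌈520/155⌉ = 4.
At least 4 hosts are required, but only 3 are allowed.

No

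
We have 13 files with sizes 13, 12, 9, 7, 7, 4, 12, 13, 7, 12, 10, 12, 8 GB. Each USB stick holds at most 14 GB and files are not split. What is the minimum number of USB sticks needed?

11

Total = 13 + 13 + 12 + 12 + 12 + 12 + 10 + 9 + 8 + 7 + 7 + 7 + 4 = 126 GB.
Lower bound: ⌈126/14⌉ = 9 USB sticks.
A packing using 11 USB sticks:
  USB stick 1: 13 = 13
  USB stick 2: 13 = 13
  USB stick 3: 12 = 12
  USB stick 4: 12 = 12
  USB stick 5: 12 = 12
  USB stick 6: 12 = 12
  USB stick 7: 10 + 4 = 14
  USB stick 8: 9 = 9
  USB stick 9: 8 = 8
  USB stick 10: 7 + 7 = 14
  USB stick 11: 7 = 7
No arrangement into 10 USB sticks stays within capacity, so 11 is optimal.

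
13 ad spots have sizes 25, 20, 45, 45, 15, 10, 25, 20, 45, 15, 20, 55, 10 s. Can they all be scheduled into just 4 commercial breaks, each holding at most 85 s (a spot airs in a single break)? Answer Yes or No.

No

Total = 350 s; ⌈350/85⌉ = 5.
At least 5 commercial breaks are required, but only 4 are allowed.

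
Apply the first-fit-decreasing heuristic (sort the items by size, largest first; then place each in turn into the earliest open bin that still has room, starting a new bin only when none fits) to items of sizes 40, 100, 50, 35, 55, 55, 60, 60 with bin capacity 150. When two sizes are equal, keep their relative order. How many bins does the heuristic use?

Sorted descending: 100, 60, 60, 55, 55, 50, 40, 35.
  100 → bin 1 (new)  [load 100/150]
  60 → bin 2 (new)  [load 60/150]
  60 → bin 2  [load 120/150]
  55 → bin 3 (new)  [load 55/150]
  55 → bin 3  [load 110/150]
  50 → bin 1  [load 150/150]
  40 → bin 3  [load 150/150]
  35 → bin 4 (new)  [load 35/150]
4 bins opened.

4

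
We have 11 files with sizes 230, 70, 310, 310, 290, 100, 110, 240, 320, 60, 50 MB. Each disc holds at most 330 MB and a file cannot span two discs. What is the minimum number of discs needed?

Total = 320 + 310 + 310 + 290 + 240 + 230 + 110 + 100 + 70 + 60 + 50 = 2090 MB.
Lower bound: ⌈2090/330⌉ = 7 discs.
A packing using 7 discs:
  disc 1: 320 = 320
  disc 2: 310 = 310
  disc 3: 310 = 310
  disc 4: 290 = 290
  disc 5: 240 + 70 = 310
  disc 6: 230 + 100 = 330
  disc 7: 110 + 60 + 50 = 220
This matches the lower bound, so 7 is optimal.

7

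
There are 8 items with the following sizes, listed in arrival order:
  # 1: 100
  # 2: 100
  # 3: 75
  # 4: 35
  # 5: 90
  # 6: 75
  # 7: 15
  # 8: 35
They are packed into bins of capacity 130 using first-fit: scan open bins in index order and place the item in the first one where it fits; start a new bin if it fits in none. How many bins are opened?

  100 → bin 1 (new)  [load 100/130]
  100 → bin 2 (new)  [load 100/130]
  75 → bin 3 (new)  [load 75/130]
  35 → bin 3  [load 110/130]
  90 → bin 4 (new)  [load 90/130]
  75 → bin 5 (new)  [load 75/130]
  15 → bin 1  [load 115/130]
  35 → bin 4  [load 125/130]
5 bins opened.

5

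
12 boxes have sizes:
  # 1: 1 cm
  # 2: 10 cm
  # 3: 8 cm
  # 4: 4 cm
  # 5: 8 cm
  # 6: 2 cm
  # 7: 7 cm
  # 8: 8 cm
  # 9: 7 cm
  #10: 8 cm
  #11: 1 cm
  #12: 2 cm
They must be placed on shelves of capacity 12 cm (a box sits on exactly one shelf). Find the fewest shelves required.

Total = 10 + 8 + 8 + 8 + 8 + 7 + 7 + 4 + 2 + 2 + 1 + 1 = 66 cm.
Lower bound: ⌈66/12⌉ = 6 shelves.
Also, 7 boxes each exceed 6 cm, and no two of those can share a shelf, so at least 7 shelves are needed.
A packing using 7 shelves:
  shelf 1: 10 + 2 = 12
  shelf 2: 8 + 4 = 12
  shelf 3: 8 + 2 + 1 + 1 = 12
  shelf 4: 8 = 8
  shelf 5: 8 = 8
  shelf 6: 7 = 7
  shelf 7: 7 = 7
This matches the lower bound, so 7 is optimal.

7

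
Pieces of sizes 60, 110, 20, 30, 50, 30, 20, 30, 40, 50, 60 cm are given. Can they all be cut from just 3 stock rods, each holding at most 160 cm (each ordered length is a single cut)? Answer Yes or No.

Total = 500 cm; ⌈500/160⌉ = 4.
At least 4 stock rods are required, but only 3 are allowed.

No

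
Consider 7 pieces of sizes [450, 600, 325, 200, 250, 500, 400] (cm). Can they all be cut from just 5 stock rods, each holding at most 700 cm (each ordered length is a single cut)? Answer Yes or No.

Yes

A valid assignment using 5 stock rods:
  stock rod 1: 600 = 600
  stock rod 2: 500 + 200 = 700
  stock rod 3: 450 + 250 = 700
  stock rod 4: 400 = 400
  stock rod 5: 325 = 325
Every load is within 700 cm, so 5 stock rods suffice.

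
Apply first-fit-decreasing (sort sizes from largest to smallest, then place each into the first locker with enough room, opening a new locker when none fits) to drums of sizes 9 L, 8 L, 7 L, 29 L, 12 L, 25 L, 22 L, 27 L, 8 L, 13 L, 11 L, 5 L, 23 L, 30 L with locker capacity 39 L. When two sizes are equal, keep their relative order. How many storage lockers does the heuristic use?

6

Sorted descending: 30, 29, 27, 25, 23, 22, 13, 12, 11, 9, 8, 8, 7, 5.
  30 → locker 1 (new)  [load 30/39]
  29 → locker 2 (new)  [load 29/39]
  27 → locker 3 (new)  [load 27/39]
  25 → locker 4 (new)  [load 25/39]
  23 → locker 5 (new)  [load 23/39]
  22 → locker 6 (new)  [load 22/39]
  13 → locker 4  [load 38/39]
  12 → locker 3  [load 39/39]
  11 → locker 5  [load 34/39]
  9 → locker 1  [load 39/39]
  8 → locker 2  [load 37/39]
  8 → locker 6  [load 30/39]
  7 → locker 6  [load 37/39]
  5 → locker 5  [load 39/39]
6 storage lockers opened.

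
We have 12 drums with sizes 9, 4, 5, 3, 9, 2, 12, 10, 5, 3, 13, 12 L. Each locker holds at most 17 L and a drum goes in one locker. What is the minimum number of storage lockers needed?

6

Total = 13 + 12 + 12 + 10 + 9 + 9 + 5 + 5 + 4 + 3 + 3 + 2 = 87 L.
Lower bound: ⌈87/17⌉ = 6 storage lockers.
A packing using 6 storage lockers:
  locker 1: 13 + 4 = 17
  locker 2: 12 + 5 = 17
  locker 3: 12 + 5 = 17
  locker 4: 10 + 3 + 3 = 16
  locker 5: 9 + 2 = 11
  locker 6: 9 = 9
This matches the lower bound, so 6 is optimal.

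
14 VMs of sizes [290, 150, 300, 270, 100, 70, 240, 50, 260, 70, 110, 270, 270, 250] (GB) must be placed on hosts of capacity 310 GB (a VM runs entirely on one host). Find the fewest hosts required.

10

Total = 300 + 290 + 270 + 270 + 270 + 260 + 250 + 240 + 150 + 110 + 100 + 70 + 70 + 50 = 2700 GB.
Lower bound: ⌈2700/310⌉ = 9 hosts.
A packing using 10 hosts:
  host 1: 300 = 300
  host 2: 290 = 290
  host 3: 270 = 270
  host 4: 270 = 270
  host 5: 270 = 270
  host 6: 260 + 50 = 310
  host 7: 250 = 250
  host 8: 240 + 70 = 310
  host 9: 150 + 110 = 260
  host 10: 100 + 70 = 170
No arrangement into 9 hosts stays within capacity, so 10 is optimal.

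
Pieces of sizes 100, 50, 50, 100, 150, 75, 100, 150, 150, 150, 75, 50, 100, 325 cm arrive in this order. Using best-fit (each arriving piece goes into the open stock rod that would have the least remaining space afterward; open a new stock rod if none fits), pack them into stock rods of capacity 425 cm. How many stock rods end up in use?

4

  100 → stock rod 1 (new)  [load 100/425]
  50 → stock rod 1  [load 150/425]
  50 → stock rod 1  [load 200/425]
  100 → stock rod 1  [load 300/425]
  150 → stock rod 2 (new)  [load 150/425]
  75 → stock rod 1  [load 375/425]
  100 → stock rod 2  [load 250/425]
  150 → stock rod 2  [load 400/425]
  150 → stock rod 3 (new)  [load 150/425]
  150 → stock rod 3  [load 300/425]
  75 → stock rod 3  [load 375/425]
  50 → stock rod 1  [load 425/425]
  100 → stock rod 4 (new)  [load 100/425]
  325 → stock rod 4  [load 425/425]
4 stock rods opened.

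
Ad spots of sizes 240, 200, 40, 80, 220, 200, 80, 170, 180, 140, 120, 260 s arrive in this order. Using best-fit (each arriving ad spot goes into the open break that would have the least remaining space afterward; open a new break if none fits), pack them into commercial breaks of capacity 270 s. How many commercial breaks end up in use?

  240 → break 1 (new)  [load 240/270]
  200 → break 2 (new)  [load 200/270]
  40 → break 2  [load 240/270]
  80 → break 3 (new)  [load 80/270]
  220 → break 4 (new)  [load 220/270]
  200 → break 5 (new)  [load 200/270]
  80 → break 3  [load 160/270]
  170 → break 6 (new)  [load 170/270]
  180 → break 7 (new)  [load 180/270]
  140 → break 8 (new)  [load 140/270]
  120 → break 8  [load 260/270]
  260 → break 9 (new)  [load 260/270]
9 commercial breaks opened.

9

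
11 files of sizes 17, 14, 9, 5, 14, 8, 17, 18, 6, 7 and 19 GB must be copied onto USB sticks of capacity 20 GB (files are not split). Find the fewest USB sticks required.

8

Total = 19 + 18 + 17 + 17 + 14 + 14 + 9 + 8 + 7 + 6 + 5 = 134 GB.
Lower bound: ⌈134/20⌉ = 7 USB sticks.
A packing using 8 USB sticks:
  USB stick 1: 19 = 19
  USB stick 2: 18 = 18
  USB stick 3: 17 = 17
  USB stick 4: 17 = 17
  USB stick 5: 14 + 6 = 20
  USB stick 6: 14 + 5 = 19
  USB stick 7: 9 + 8 = 17
  USB stick 8: 7 = 7
No arrangement into 7 USB sticks stays within capacity, so 8 is optimal.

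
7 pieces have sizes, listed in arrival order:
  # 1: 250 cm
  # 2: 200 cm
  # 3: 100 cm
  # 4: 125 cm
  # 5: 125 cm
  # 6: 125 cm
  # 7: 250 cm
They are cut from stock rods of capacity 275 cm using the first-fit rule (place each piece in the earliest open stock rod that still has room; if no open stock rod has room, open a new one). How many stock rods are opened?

  250 → stock rod 1 (new)  [load 250/275]
  200 → stock rod 2 (new)  [load 200/275]
  100 → stock rod 3 (new)  [load 100/275]
  125 → stock rod 3  [load 225/275]
  125 → stock rod 4 (new)  [load 125/275]
  125 → stock rod 4  [load 250/275]
  250 → stock rod 5 (new)  [load 250/275]
5 stock rods opened.

5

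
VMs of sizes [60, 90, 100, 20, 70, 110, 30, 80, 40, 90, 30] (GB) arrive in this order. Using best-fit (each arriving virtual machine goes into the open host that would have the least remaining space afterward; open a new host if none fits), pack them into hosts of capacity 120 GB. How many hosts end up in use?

7

  60 → host 1 (new)  [load 60/120]
  90 → host 2 (new)  [load 90/120]
  100 → host 3 (new)  [load 100/120]
  20 → host 3  [load 120/120]
  70 → host 4 (new)  [load 70/120]
  110 → host 5 (new)  [load 110/120]
  30 → host 2  [load 120/120]
  80 → host 6 (new)  [load 80/120]
  40 → host 6  [load 120/120]
  90 → host 7 (new)  [load 90/120]
  30 → host 7  [load 120/120]
7 hosts opened.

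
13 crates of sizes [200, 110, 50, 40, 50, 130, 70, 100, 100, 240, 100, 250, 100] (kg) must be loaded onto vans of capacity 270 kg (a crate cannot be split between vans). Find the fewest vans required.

Total = 250 + 240 + 200 + 130 + 110 + 100 + 100 + 100 + 100 + 70 + 50 + 50 + 40 = 1540 kg.
Lower bound: ⌈1540/270⌉ = 6 vans.
A packing using 6 vans:
  van 1: 250 = 250
  van 2: 240 = 240
  van 3: 200 + 70 = 270
  van 4: 130 + 100 + 40 = 270
  van 5: 110 + 100 + 50 = 260
  van 6: 100 + 100 + 50 = 250
This matches the lower bound, so 6 is optimal.

6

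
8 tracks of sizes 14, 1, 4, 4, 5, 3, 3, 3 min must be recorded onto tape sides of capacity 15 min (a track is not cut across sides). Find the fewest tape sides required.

Total = 14 + 5 + 4 + 4 + 3 + 3 + 3 + 1 = 37 min.
Lower bound: ⌈37/15⌉ = 3 tape sides.
A packing using 3 tape sides:
  side 1: 14 + 1 = 15
  side 2: 5 + 4 + 4 = 13
  side 3: 3 + 3 + 3 = 9
This matches the lower bound, so 3 is optimal.

3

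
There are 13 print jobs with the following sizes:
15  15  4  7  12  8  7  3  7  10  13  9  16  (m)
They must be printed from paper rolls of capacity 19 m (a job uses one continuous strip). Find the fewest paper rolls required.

8

Total = 16 + 15 + 15 + 13 + 12 + 10 + 9 + 8 + 7 + 7 + 7 + 4 + 3 = 126 m.
Lower bound: ⌈126/19⌉ = 7 paper rolls.
A packing using 8 paper rolls:
  roll 1: 16 + 3 = 19
  roll 2: 15 + 4 = 19
  roll 3: 15 = 15
  roll 4: 13 = 13
  roll 5: 12 + 7 = 19
  roll 6: 10 + 9 = 19
  roll 7: 8 + 7 = 15
  roll 8: 7 = 7
No arrangement into 7 paper rolls stays within capacity, so 8 is optimal.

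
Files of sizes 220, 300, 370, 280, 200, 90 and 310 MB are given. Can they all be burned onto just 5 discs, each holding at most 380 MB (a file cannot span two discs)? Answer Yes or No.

Total = 1770 MB; ⌈1770/380⌉ = 5.
6 files each exceed half the capacity and cannot share a disc, forcing at least 6 discs.
At least 6 discs are required, but only 5 are allowed.

No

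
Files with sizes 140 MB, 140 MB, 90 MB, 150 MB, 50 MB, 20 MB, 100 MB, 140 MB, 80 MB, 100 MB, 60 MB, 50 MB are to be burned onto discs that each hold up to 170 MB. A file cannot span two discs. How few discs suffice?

Total = 150 + 140 + 140 + 140 + 100 + 100 + 90 + 80 + 60 + 50 + 50 + 20 = 1120 MB.
Lower bound: ⌈1120/170⌉ = 7 discs.
A packing using 8 discs:
  disc 1: 150 + 20 = 170
  disc 2: 140 = 140
  disc 3: 140 = 140
  disc 4: 140 = 140
  disc 5: 100 + 60 = 160
  disc 6: 100 + 50 = 150
  disc 7: 90 + 80 = 170
  disc 8: 50 = 50
No arrangement into 7 discs stays within capacity, so 8 is optimal.

8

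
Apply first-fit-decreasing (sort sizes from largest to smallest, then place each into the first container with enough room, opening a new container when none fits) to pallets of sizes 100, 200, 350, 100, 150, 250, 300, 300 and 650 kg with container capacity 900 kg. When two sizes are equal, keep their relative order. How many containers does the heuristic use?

Sorted descending: 650, 350, 300, 300, 250, 200, 150, 100, 100.
  650 → container 1 (new)  [load 650/900]
  350 → container 2 (new)  [load 350/900]
  300 → container 2  [load 650/900]
  300 → container 3 (new)  [load 300/900]
  250 → container 1  [load 900/900]
  200 → container 2  [load 850/900]
  150 → container 3  [load 450/900]
  100 → container 3  [load 550/900]
  100 → container 3  [load 650/900]
3 containers opened.

3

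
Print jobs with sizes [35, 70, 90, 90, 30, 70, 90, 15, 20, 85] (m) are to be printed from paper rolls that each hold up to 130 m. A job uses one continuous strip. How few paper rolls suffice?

Total = 90 + 90 + 90 + 85 + 70 + 70 + 35 + 30 + 20 + 15 = 595 m.
Lower bound: ⌈595/130⌉ = 5 paper rolls.
Also, 6 print jobs each exceed 65 m, and no two of those can share a roll, so at least 6 paper rolls are needed.
A packing using 6 paper rolls:
  roll 1: 90 + 35 = 125
  roll 2: 90 + 30 = 120
  roll 3: 90 + 20 + 15 = 125
  roll 4: 85 = 85
  roll 5: 70 = 70
  roll 6: 70 = 70
This matches the lower bound, so 6 is optimal.

6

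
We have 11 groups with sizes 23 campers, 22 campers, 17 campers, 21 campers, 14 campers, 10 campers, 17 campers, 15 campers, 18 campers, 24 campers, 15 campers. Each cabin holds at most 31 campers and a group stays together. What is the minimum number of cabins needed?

8

Total = 24 + 23 + 22 + 21 + 18 + 17 + 17 + 15 + 15 + 14 + 10 = 196 campers.
Lower bound: ⌈196/31⌉ = 7 cabins.
A packing using 8 cabins:
  cabin 1: 24 = 24
  cabin 2: 23 = 23
  cabin 3: 22 = 22
  cabin 4: 21 + 10 = 31
  cabin 5: 18 = 18
  cabin 6: 17 + 14 = 31
  cabin 7: 17 = 17
  cabin 8: 15 + 15 = 30
No arrangement into 7 cabins stays within capacity, so 8 is optimal.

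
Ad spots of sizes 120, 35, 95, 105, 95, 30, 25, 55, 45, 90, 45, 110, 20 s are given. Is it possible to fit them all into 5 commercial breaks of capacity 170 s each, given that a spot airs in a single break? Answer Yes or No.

No

Total = 870 s; ⌈870/170⌉ = 6.
At least 6 commercial breaks are required, but only 5 are allowed.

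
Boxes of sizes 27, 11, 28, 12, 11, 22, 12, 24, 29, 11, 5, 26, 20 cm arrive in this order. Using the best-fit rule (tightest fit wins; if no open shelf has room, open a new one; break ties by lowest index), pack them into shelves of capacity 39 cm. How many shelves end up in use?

  27 → shelf 1 (new)  [load 27/39]
  11 → shelf 1  [load 38/39]
  28 → shelf 2 (new)  [load 28/39]
  12 → shelf 3 (new)  [load 12/39]
  11 → shelf 2  [load 39/39]
  22 → shelf 3  [load 34/39]
  12 → shelf 4 (new)  [load 12/39]
  24 → shelf 4  [load 36/39]
  29 → shelf 5 (new)  [load 29/39]
  11 → shelf 6 (new)  [load 11/39]
  5 → shelf 3  [load 39/39]
  26 → shelf 6  [load 37/39]
  20 → shelf 7 (new)  [load 20/39]
7 shelves opened.

7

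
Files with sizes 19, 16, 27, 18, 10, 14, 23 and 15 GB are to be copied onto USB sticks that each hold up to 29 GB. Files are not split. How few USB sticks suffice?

Total = 27 + 23 + 19 + 18 + 16 + 15 + 14 + 10 = 142 GB.
Lower bound: ⌈142/29⌉ = 5 USB sticks.
Also, 6 files each exceed 29/2 GB, and no two of those can share a USB stick, so at least 6 USB sticks are needed.
A packing using 6 USB sticks:
  USB stick 1: 27 = 27
  USB stick 2: 23 = 23
  USB stick 3: 19 + 10 = 29
  USB stick 4: 18 = 18
  USB stick 5: 16 = 16
  USB stick 6: 15 + 14 = 29
This matches the lower bound, so 6 is optimal.

6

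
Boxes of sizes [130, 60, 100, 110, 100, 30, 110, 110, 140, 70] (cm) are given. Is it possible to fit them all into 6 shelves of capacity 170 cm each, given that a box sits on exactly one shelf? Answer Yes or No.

No

Total = 960 cm; ⌈960/170⌉ = 6.
7 boxes each exceed half the capacity and cannot share a shelf, forcing at least 7 shelves.
At least 7 shelves are required, but only 6 are allowed.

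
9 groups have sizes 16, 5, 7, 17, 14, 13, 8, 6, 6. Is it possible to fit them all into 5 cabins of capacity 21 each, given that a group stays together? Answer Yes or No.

Yes

A valid assignment using 5 cabins:
  cabin 1: 17 = 17
  cabin 2: 16 + 5 = 21
  cabin 3: 14 + 7 = 21
  cabin 4: 13 + 8 = 21
  cabin 5: 6 + 6 = 12
Every load is within 21, so 5 cabins suffice.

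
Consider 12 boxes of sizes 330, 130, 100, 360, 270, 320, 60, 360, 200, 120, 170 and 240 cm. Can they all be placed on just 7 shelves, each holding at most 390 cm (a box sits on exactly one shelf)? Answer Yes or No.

No

Total = 2660 cm; ⌈2660/390⌉ = 7.
The bound of 7 does not rule out 7, but exhaustive search shows no assignment into 7 shelves of capacity 390 cm exists — the minimum is 8.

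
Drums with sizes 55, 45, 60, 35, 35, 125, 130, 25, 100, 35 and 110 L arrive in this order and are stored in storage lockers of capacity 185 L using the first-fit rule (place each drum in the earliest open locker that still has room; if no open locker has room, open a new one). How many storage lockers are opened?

5

  55 → locker 1 (new)  [load 55/185]
  45 → locker 1  [load 100/185]
  60 → locker 1  [load 160/185]
  35 → locker 2 (new)  [load 35/185]
  35 → locker 2  [load 70/185]
  125 → locker 3 (new)  [load 125/185]
  130 → locker 4 (new)  [load 130/185]
  25 → locker 1  [load 185/185]
  100 → locker 2  [load 170/185]
  35 → locker 3  [load 160/185]
  110 → locker 5 (new)  [load 110/185]
5 storage lockers opened.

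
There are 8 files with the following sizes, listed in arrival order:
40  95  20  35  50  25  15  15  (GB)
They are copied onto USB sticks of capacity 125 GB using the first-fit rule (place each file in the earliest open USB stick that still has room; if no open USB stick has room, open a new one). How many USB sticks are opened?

3

  40 → USB stick 1 (new)  [load 40/125]
  95 → USB stick 2 (new)  [load 95/125]
  20 → USB stick 1  [load 60/125]
  35 → USB stick 1  [load 95/125]
  50 → USB stick 3 (new)  [load 50/125]
  25 → USB stick 1  [load 120/125]
  15 → USB stick 2  [load 110/125]
  15 → USB stick 2  [load 125/125]
3 USB sticks opened.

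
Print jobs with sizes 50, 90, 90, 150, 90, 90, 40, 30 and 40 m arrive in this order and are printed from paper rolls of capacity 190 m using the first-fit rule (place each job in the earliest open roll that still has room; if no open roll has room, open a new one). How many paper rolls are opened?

4

  50 → roll 1 (new)  [load 50/190]
  90 → roll 1  [load 140/190]
  90 → roll 2 (new)  [load 90/190]
  150 → roll 3 (new)  [load 150/190]
  90 → roll 2  [load 180/190]
  90 → roll 4 (new)  [load 90/190]
  40 → roll 1  [load 180/190]
  30 → roll 3  [load 180/190]
  40 → roll 4  [load 130/190]
4 paper rolls opened.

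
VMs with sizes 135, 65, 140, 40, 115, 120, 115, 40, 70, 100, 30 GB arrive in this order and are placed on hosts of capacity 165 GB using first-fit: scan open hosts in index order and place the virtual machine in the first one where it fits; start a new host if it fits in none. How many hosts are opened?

8

  135 → host 1 (new)  [load 135/165]
  65 → host 2 (new)  [load 65/165]
  140 → host 3 (new)  [load 140/165]
  40 → host 2  [load 105/165]
  115 → host 4 (new)  [load 115/165]
  120 → host 5 (new)  [load 120/165]
  115 → host 6 (new)  [load 115/165]
  40 → host 2  [load 145/165]
  70 → host 7 (new)  [load 70/165]
  100 → host 8 (new)  [load 100/165]
  30 → host 1  [load 165/165]
8 hosts opened.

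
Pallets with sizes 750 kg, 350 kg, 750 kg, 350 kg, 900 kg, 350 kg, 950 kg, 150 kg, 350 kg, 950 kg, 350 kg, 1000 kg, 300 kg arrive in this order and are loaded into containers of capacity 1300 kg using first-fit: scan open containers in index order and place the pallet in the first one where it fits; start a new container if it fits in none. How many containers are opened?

6

  750 → container 1 (new)  [load 750/1300]
  350 → container 1  [load 1100/1300]
  750 → container 2 (new)  [load 750/1300]
  350 → container 2  [load 1100/1300]
  900 → container 3 (new)  [load 900/1300]
  350 → container 3  [load 1250/1300]
  950 → container 4 (new)  [load 950/1300]
  150 → container 1  [load 1250/1300]
  350 → container 4  [load 1300/1300]
  950 → container 5 (new)  [load 950/1300]
  350 → container 5  [load 1300/1300]
  1000 → container 6 (new)  [load 1000/1300]
  300 → container 6  [load 1300/1300]
6 containers opened.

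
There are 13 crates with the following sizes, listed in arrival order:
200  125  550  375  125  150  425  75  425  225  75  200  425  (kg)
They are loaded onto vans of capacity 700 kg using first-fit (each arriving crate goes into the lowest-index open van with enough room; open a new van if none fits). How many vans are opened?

5

  200 → van 1 (new)  [load 200/700]
  125 → van 1  [load 325/700]
  550 → van 2 (new)  [load 550/700]
  375 → van 1  [load 700/700]
  125 → van 2  [load 675/700]
  150 → van 3 (new)  [load 150/700]
  425 → van 3  [load 575/700]
  75 → van 3  [load 650/700]
  425 → van 4 (new)  [load 425/700]
  225 → van 4  [load 650/700]
  75 → van 5 (new)  [load 75/700]
  200 → van 5  [load 275/700]
  425 → van 5  [load 700/700]
5 vans opened.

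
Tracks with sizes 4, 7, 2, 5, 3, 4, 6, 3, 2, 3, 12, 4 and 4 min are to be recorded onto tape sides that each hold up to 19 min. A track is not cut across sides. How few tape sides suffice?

4

Total = 12 + 7 + 6 + 5 + 4 + 4 + 4 + 4 + 3 + 3 + 3 + 2 + 2 = 59 min.
Lower bound: ⌈59/19⌉ = 4 tape sides.
A packing using 4 tape sides:
  side 1: 12 + 7 = 19
  side 2: 6 + 5 + 4 + 4 = 19
  side 3: 4 + 4 + 3 + 3 + 3 + 2 = 19
  side 4: 2 = 2
This matches the lower bound, so 4 is optimal.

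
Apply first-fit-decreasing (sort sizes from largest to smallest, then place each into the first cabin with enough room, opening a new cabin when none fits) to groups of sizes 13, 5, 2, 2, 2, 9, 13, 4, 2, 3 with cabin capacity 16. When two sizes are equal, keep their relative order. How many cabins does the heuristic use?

Sorted descending: 13, 13, 9, 5, 4, 3, 2, 2, 2, 2.
  13 → cabin 1 (new)  [load 13/16]
  13 → cabin 2 (new)  [load 13/16]
  9 → cabin 3 (new)  [load 9/16]
  5 → cabin 3  [load 14/16]
  4 → cabin 4 (new)  [load 4/16]
  3 → cabin 1  [load 16/16]
  2 → cabin 2  [load 15/16]
  2 → cabin 3  [load 16/16]
  2 → cabin 4  [load 6/16]
  2 → cabin 4  [load 8/16]
4 cabins opened.

4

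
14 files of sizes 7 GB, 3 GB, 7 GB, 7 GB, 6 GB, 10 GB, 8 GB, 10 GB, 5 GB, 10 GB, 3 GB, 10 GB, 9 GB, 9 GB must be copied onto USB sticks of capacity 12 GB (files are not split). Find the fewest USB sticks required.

Total = 10 + 10 + 10 + 10 + 9 + 9 + 8 + 7 + 7 + 7 + 6 + 5 + 3 + 3 = 104 GB.
Lower bound: ⌈104/12⌉ = 9 USB sticks.
Also, 10 files each exceed 6 GB, and no two of those can share a USB stick, so at least 10 USB sticks are needed.
A packing using 11 USB sticks:
  USB stick 1: 10 = 10
  USB stick 2: 10 = 10
  USB stick 3: 10 = 10
  USB stick 4: 10 = 10
  USB stick 5: 9 + 3 = 12
  USB stick 6: 9 + 3 = 12
  USB stick 7: 8 = 8
  USB stick 8: 7 + 5 = 12
  USB stick 9: 7 = 7
  USB stick 10: 7 = 7
  USB stick 11: 6 = 6
No arrangement into 10 USB sticks stays within capacity, so 11 is optimal.

11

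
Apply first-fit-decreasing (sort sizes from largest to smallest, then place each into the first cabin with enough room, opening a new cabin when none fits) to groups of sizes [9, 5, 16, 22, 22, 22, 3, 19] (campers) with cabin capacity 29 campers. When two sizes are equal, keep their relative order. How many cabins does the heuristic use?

5

Sorted descending: 22, 22, 22, 19, 16, 9, 5, 3.
  22 → cabin 1 (new)  [load 22/29]
  22 → cabin 2 (new)  [load 22/29]
  22 → cabin 3 (new)  [load 22/29]
  19 → cabin 4 (new)  [load 19/29]
  16 → cabin 5 (new)  [load 16/29]
  9 → cabin 4  [load 28/29]
  5 → cabin 1  [load 27/29]
  3 → cabin 2  [load 25/29]
5 cabins opened.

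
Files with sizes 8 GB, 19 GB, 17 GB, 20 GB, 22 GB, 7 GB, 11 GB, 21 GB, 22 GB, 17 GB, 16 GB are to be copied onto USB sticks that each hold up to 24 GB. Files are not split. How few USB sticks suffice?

9

Total = 22 + 22 + 21 + 20 + 19 + 17 + 17 + 16 + 11 + 8 + 7 = 180 GB.
Lower bound: ⌈180/24⌉ = 8 USB sticks.
A packing using 9 USB sticks:
  USB stick 1: 22 = 22
  USB stick 2: 22 = 22
  USB stick 3: 21 = 21
  USB stick 4: 20 = 20
  USB stick 5: 19 = 19
  USB stick 6: 17 + 7 = 24
  USB stick 7: 17 = 17
  USB stick 8: 16 + 8 = 24
  USB stick 9: 11 = 11
No arrangement into 8 USB sticks stays within capacity, so 9 is optimal.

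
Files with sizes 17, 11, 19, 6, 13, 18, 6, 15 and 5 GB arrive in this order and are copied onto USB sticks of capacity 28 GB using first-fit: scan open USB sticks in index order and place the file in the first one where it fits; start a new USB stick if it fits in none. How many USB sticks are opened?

5

  17 → USB stick 1 (new)  [load 17/28]
  11 → USB stick 1  [load 28/28]
  19 → USB stick 2 (new)  [load 19/28]
  6 → USB stick 2  [load 25/28]
  13 → USB stick 3 (new)  [load 13/28]
  18 → USB stick 4 (new)  [load 18/28]
  6 → USB stick 3  [load 19/28]
  15 → USB stick 5 (new)  [load 15/28]
  5 → USB stick 3  [load 24/28]
5 USB sticks opened.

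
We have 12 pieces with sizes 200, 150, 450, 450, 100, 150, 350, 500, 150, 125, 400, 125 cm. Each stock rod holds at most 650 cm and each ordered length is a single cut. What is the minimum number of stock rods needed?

Total = 500 + 450 + 450 + 400 + 350 + 200 + 150 + 150 + 150 + 125 + 125 + 100 = 3150 cm.
Lower bound: ⌈3150/650⌉ = 5 stock rods.
A packing using 5 stock rods:
  stock rod 1: 500 + 150 = 650
  stock rod 2: 450 + 200 = 650
  stock rod 3: 450 + 150 = 600
  stock rod 4: 400 + 150 + 100 = 650
  stock rod 5: 350 + 125 + 125 = 600
This matches the lower bound, so 5 is optimal.

5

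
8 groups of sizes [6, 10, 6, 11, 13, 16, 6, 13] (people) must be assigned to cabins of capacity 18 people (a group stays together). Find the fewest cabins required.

6

Total = 16 + 13 + 13 + 11 + 10 + 6 + 6 + 6 = 81 people.
Lower bound: ⌈81/18⌉ = 5 cabins.
A packing using 6 cabins:
  cabin 1: 16 = 16
  cabin 2: 13 = 13
  cabin 3: 13 = 13
  cabin 4: 11 + 6 = 17
  cabin 5: 10 + 6 = 16
  cabin 6: 6 = 6
No arrangement into 5 cabins stays within capacity, so 6 is optimal.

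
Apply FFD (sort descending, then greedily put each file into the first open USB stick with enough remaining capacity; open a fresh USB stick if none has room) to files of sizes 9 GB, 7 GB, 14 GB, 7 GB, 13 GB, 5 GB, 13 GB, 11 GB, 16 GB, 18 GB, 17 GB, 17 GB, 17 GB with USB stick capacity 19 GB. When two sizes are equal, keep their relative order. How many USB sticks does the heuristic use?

10

Sorted descending: 18, 17, 17, 17, 16, 14, 13, 13, 11, 9, 7, 7, 5.
  18 → USB stick 1 (new)  [load 18/19]
  17 → USB stick 2 (new)  [load 17/19]
  17 → USB stick 3 (new)  [load 17/19]
  17 → USB stick 4 (new)  [load 17/19]
  16 → USB stick 5 (new)  [load 16/19]
  14 → USB stick 6 (new)  [load 14/19]
  13 → USB stick 7 (new)  [load 13/19]
  13 → USB stick 8 (new)  [load 13/19]
  11 → USB stick 9 (new)  [load 11/19]
  9 → USB stick 10 (new)  [load 9/19]
  7 → USB stick 9  [load 18/19]
  7 → USB stick 10  [load 16/19]
  5 → USB stick 6  [load 19/19]
10 USB sticks opened.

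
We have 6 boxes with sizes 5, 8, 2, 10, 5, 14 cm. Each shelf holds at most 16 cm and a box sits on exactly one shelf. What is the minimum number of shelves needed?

Total = 14 + 10 + 8 + 5 + 5 + 2 = 44 cm.
Lower bound: ⌈44/16⌉ = 3 shelves.
A packing using 3 shelves:
  shelf 1: 14 + 2 = 16
  shelf 2: 10 + 5 = 15
  shelf 3: 8 + 5 = 13
This matches the lower bound, so 3 is optimal.

3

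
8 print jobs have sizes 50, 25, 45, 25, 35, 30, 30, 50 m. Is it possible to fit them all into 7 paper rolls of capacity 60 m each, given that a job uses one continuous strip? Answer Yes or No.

A valid assignment using 6 paper rolls:
  roll 1: 50 = 50
  roll 2: 50 = 50
  roll 3: 45 = 45
  roll 4: 35 + 25 = 60
  roll 5: 30 + 30 = 60
  roll 6: 25 = 25
That uses only 6 ≤ 7, so 7 paper rolls are enough.

Yes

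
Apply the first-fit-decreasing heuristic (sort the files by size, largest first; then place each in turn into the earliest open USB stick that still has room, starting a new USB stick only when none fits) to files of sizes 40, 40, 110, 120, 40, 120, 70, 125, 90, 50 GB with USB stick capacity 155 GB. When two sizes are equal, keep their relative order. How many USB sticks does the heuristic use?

Sorted descending: 125, 120, 120, 110, 90, 70, 50, 40, 40, 40.
  125 → USB stick 1 (new)  [load 125/155]
  120 → USB stick 2 (new)  [load 120/155]
  120 → USB stick 3 (new)  [load 120/155]
  110 → USB stick 4 (new)  [load 110/155]
  90 → USB stick 5 (new)  [load 90/155]
  70 → USB stick 6 (new)  [load 70/155]
  50 → USB stick 5  [load 140/155]
  40 → USB stick 4  [load 150/155]
  40 → USB stick 6  [load 110/155]
  40 → USB stick 6  [load 150/155]
6 USB sticks opened.

6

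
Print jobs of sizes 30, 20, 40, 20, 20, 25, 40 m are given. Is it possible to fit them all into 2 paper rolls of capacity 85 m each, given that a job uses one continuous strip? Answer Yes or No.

Total = 195 m; ⌈195/85⌉ = 3.
At least 3 paper rolls are required, but only 2 are allowed.

No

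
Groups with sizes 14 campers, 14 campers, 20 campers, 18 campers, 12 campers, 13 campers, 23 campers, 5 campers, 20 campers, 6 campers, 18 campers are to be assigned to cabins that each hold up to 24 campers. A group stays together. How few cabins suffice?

9

Total = 23 + 20 + 20 + 18 + 18 + 14 + 14 + 13 + 12 + 6 + 5 = 163 campers.
Lower bound: ⌈163/24⌉ = 7 cabins.
Also, 8 groups each exceed 12 campers, and no two of those can share a cabin, so at least 8 cabins are needed.
A packing using 9 cabins:
  cabin 1: 23 = 23
  cabin 2: 20 = 20
  cabin 3: 20 = 20
  cabin 4: 18 + 6 = 24
  cabin 5: 18 + 5 = 23
  cabin 6: 14 = 14
  cabin 7: 14 = 14
  cabin 8: 13 = 13
  cabin 9: 12 = 12
No arrangement into 8 cabins stays within capacity, so 9 is optimal.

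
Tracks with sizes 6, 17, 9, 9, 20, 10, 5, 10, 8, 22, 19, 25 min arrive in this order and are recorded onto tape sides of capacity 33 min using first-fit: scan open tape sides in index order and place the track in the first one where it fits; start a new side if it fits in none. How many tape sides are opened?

6

  6 → side 1 (new)  [load 6/33]
  17 → side 1  [load 23/33]
  9 → side 1  [load 32/33]
  9 → side 2 (new)  [load 9/33]
  20 → side 2  [load 29/33]
  10 → side 3 (new)  [load 10/33]
  5 → side 3  [load 15/33]
  10 → side 3  [load 25/33]
  8 → side 3  [load 33/33]
  22 → side 4 (new)  [load 22/33]
  19 → side 5 (new)  [load 19/33]
  25 → side 6 (new)  [load 25/33]
6 tape sides opened.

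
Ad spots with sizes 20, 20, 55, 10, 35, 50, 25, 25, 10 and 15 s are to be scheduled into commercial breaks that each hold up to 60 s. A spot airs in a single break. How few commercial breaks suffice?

Total = 55 + 50 + 35 + 25 + 25 + 20 + 20 + 15 + 10 + 10 = 265 s.
Lower bound: ⌈265/60⌉ = 5 commercial breaks.
A packing using 5 commercial breaks:
  break 1: 55 = 55
  break 2: 50 + 10 = 60
  break 3: 35 + 25 = 60
  break 4: 25 + 20 + 15 = 60
  break 5: 20 + 10 = 30
This matches the lower bound, so 5 is optimal.

5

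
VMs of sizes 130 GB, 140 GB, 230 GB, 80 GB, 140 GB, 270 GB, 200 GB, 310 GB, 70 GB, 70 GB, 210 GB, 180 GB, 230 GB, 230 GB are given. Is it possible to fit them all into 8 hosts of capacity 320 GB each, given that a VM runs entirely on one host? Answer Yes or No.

No

Total = 2490 GB; ⌈2490/320⌉ = 8.
The bound of 8 does not rule out 8, but exhaustive search shows no assignment into 8 hosts of capacity 320 GB exists — the minimum is 9.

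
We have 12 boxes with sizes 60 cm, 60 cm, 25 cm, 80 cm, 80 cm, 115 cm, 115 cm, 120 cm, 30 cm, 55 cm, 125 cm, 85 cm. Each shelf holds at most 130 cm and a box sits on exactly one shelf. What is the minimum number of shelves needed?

Total = 125 + 120 + 115 + 115 + 85 + 80 + 80 + 60 + 60 + 55 + 30 + 25 = 950 cm.
Lower bound: ⌈950/130⌉ = 8 shelves.
A packing using 9 shelves:
  shelf 1: 125 = 125
  shelf 2: 120 = 120
  shelf 3: 115 = 115
  shelf 4: 115 = 115
  shelf 5: 85 + 30 = 115
  shelf 6: 80 + 25 = 105
  shelf 7: 80 = 80
  shelf 8: 60 + 60 = 120
  shelf 9: 55 = 55
No arrangement into 8 shelves stays within capacity, so 9 is optimal.

9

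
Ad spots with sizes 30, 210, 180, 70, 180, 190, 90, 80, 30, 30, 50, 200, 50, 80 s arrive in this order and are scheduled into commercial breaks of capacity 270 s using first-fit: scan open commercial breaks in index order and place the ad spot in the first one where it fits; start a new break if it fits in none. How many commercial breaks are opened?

6

  30 → break 1 (new)  [load 30/270]
  210 → break 1  [load 240/270]
  180 → break 2 (new)  [load 180/270]
  70 → break 2  [load 250/270]
  180 → break 3 (new)  [load 180/270]
  190 → break 4 (new)  [load 190/270]
  90 → break 3  [load 270/270]
  80 → break 4  [load 270/270]
  30 → break 1  [load 270/270]
  30 → break 5 (new)  [load 30/270]
  50 → break 5  [load 80/270]
  200 → break 6 (new)  [load 200/270]
  50 → break 5  [load 130/270]
  80 → break 5  [load 210/270]
6 commercial breaks opened.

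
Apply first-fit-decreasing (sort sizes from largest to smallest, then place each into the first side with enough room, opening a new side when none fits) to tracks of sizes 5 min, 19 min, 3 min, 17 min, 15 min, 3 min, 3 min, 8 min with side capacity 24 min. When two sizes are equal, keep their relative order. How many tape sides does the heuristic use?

4

Sorted descending: 19, 17, 15, 8, 5, 3, 3, 3.
  19 → side 1 (new)  [load 19/24]
  17 → side 2 (new)  [load 17/24]
  15 → side 3 (new)  [load 15/24]
  8 → side 3  [load 23/24]
  5 → side 1  [load 24/24]
  3 → side 2  [load 20/24]
  3 → side 2  [load 23/24]
  3 → side 4 (new)  [load 3/24]
4 tape sides opened.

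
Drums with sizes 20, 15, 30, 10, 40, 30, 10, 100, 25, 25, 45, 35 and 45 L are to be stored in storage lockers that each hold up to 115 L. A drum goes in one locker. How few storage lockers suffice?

4

Total = 100 + 45 + 45 + 40 + 35 + 30 + 30 + 25 + 25 + 20 + 15 + 10 + 10 = 430 L.
Lower bound: ⌈430/115⌉ = 4 storage lockers.
A packing using 4 storage lockers:
  locker 1: 100 + 15 = 115
  locker 2: 45 + 45 + 25 = 115
  locker 3: 40 + 35 + 30 + 10 = 115
  locker 4: 30 + 25 + 20 + 10 = 85
This matches the lower bound, so 4 is optimal.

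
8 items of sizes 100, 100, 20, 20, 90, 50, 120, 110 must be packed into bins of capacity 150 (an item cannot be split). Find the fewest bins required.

Total = 120 + 110 + 100 + 100 + 90 + 50 + 20 + 20 = 610.
Lower bound: ⌈610/150⌉ = 5 bins.
A packing using 5 bins:
  bin 1: 120 + 20 = 140
  bin 2: 110 + 20 = 130
  bin 3: 100 + 50 = 150
  bin 4: 100 = 100
  bin 5: 90 = 90
This matches the lower bound, so 5 is optimal.

5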